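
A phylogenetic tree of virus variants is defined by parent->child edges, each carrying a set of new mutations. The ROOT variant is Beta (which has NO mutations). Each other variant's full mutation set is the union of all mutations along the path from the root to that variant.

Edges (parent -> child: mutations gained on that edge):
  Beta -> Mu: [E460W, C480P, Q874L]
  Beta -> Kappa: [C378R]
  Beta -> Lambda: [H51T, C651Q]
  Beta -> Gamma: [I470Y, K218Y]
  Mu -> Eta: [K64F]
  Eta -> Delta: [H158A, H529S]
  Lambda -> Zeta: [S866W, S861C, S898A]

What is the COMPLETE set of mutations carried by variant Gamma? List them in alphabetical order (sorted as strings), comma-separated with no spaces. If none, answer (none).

Answer: I470Y,K218Y

Derivation:
At Beta: gained [] -> total []
At Gamma: gained ['I470Y', 'K218Y'] -> total ['I470Y', 'K218Y']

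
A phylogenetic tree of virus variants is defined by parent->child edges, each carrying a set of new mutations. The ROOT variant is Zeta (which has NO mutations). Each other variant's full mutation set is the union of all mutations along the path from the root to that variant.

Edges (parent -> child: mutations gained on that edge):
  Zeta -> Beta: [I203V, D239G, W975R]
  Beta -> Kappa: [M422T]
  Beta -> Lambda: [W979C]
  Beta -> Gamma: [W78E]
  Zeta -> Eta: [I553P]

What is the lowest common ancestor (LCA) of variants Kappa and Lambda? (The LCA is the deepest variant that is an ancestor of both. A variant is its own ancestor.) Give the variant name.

Path from root to Kappa: Zeta -> Beta -> Kappa
  ancestors of Kappa: {Zeta, Beta, Kappa}
Path from root to Lambda: Zeta -> Beta -> Lambda
  ancestors of Lambda: {Zeta, Beta, Lambda}
Common ancestors: {Zeta, Beta}
Walk up from Lambda: Lambda (not in ancestors of Kappa), Beta (in ancestors of Kappa), Zeta (in ancestors of Kappa)
Deepest common ancestor (LCA) = Beta

Answer: Beta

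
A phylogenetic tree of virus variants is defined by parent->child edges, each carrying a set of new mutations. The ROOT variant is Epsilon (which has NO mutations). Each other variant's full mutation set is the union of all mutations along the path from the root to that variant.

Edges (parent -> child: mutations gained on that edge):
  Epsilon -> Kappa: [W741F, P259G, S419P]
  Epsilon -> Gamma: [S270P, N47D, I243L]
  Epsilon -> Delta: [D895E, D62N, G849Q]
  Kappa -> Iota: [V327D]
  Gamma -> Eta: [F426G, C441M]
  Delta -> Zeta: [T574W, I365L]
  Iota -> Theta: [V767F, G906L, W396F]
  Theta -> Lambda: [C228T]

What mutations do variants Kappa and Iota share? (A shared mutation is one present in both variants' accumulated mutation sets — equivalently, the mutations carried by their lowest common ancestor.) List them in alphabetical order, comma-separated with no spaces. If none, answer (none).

Answer: P259G,S419P,W741F

Derivation:
Accumulating mutations along path to Kappa:
  At Epsilon: gained [] -> total []
  At Kappa: gained ['W741F', 'P259G', 'S419P'] -> total ['P259G', 'S419P', 'W741F']
Mutations(Kappa) = ['P259G', 'S419P', 'W741F']
Accumulating mutations along path to Iota:
  At Epsilon: gained [] -> total []
  At Kappa: gained ['W741F', 'P259G', 'S419P'] -> total ['P259G', 'S419P', 'W741F']
  At Iota: gained ['V327D'] -> total ['P259G', 'S419P', 'V327D', 'W741F']
Mutations(Iota) = ['P259G', 'S419P', 'V327D', 'W741F']
Intersection: ['P259G', 'S419P', 'W741F'] ∩ ['P259G', 'S419P', 'V327D', 'W741F'] = ['P259G', 'S419P', 'W741F']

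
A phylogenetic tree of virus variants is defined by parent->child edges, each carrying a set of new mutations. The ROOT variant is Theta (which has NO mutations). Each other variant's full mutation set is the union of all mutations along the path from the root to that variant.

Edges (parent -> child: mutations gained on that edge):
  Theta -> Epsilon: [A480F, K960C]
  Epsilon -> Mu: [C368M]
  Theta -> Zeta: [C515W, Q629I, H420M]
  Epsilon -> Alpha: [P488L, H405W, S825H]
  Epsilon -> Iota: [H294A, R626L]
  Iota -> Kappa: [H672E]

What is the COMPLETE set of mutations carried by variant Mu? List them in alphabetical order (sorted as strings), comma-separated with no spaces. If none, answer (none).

Answer: A480F,C368M,K960C

Derivation:
At Theta: gained [] -> total []
At Epsilon: gained ['A480F', 'K960C'] -> total ['A480F', 'K960C']
At Mu: gained ['C368M'] -> total ['A480F', 'C368M', 'K960C']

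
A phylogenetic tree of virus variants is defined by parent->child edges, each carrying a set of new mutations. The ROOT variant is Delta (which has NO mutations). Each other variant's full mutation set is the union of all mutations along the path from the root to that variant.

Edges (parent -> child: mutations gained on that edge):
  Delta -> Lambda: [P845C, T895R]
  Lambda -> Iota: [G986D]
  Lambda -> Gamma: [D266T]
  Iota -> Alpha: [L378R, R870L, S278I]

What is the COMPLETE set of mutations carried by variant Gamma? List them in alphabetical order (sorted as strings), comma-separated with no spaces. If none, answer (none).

At Delta: gained [] -> total []
At Lambda: gained ['P845C', 'T895R'] -> total ['P845C', 'T895R']
At Gamma: gained ['D266T'] -> total ['D266T', 'P845C', 'T895R']

Answer: D266T,P845C,T895R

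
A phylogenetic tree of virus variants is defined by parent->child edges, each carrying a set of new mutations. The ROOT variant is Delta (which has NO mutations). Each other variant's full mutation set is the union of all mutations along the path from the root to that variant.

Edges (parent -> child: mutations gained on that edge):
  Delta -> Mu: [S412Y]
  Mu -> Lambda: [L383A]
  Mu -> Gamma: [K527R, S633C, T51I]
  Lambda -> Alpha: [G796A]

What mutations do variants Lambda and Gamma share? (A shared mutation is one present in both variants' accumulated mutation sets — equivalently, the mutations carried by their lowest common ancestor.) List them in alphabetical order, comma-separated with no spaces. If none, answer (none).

Answer: S412Y

Derivation:
Accumulating mutations along path to Lambda:
  At Delta: gained [] -> total []
  At Mu: gained ['S412Y'] -> total ['S412Y']
  At Lambda: gained ['L383A'] -> total ['L383A', 'S412Y']
Mutations(Lambda) = ['L383A', 'S412Y']
Accumulating mutations along path to Gamma:
  At Delta: gained [] -> total []
  At Mu: gained ['S412Y'] -> total ['S412Y']
  At Gamma: gained ['K527R', 'S633C', 'T51I'] -> total ['K527R', 'S412Y', 'S633C', 'T51I']
Mutations(Gamma) = ['K527R', 'S412Y', 'S633C', 'T51I']
Intersection: ['L383A', 'S412Y'] ∩ ['K527R', 'S412Y', 'S633C', 'T51I'] = ['S412Y']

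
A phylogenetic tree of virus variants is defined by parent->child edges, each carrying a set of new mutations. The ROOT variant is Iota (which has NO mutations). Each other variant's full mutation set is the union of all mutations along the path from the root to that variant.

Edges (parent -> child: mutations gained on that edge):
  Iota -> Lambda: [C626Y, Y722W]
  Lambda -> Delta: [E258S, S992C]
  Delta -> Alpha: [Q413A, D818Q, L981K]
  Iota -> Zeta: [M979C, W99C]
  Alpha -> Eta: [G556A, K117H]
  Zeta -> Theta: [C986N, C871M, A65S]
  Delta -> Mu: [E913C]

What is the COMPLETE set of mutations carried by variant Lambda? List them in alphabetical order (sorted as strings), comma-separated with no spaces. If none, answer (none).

Answer: C626Y,Y722W

Derivation:
At Iota: gained [] -> total []
At Lambda: gained ['C626Y', 'Y722W'] -> total ['C626Y', 'Y722W']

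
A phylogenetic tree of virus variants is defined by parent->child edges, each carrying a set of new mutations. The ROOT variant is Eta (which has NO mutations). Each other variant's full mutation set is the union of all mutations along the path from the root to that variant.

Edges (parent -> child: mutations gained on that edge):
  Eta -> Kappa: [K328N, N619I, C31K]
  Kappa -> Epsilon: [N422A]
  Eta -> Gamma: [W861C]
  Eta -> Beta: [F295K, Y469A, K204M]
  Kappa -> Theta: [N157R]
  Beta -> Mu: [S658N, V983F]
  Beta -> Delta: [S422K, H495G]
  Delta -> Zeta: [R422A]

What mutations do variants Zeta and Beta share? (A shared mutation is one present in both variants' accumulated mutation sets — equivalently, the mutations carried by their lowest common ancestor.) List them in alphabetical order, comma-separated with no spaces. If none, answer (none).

Answer: F295K,K204M,Y469A

Derivation:
Accumulating mutations along path to Zeta:
  At Eta: gained [] -> total []
  At Beta: gained ['F295K', 'Y469A', 'K204M'] -> total ['F295K', 'K204M', 'Y469A']
  At Delta: gained ['S422K', 'H495G'] -> total ['F295K', 'H495G', 'K204M', 'S422K', 'Y469A']
  At Zeta: gained ['R422A'] -> total ['F295K', 'H495G', 'K204M', 'R422A', 'S422K', 'Y469A']
Mutations(Zeta) = ['F295K', 'H495G', 'K204M', 'R422A', 'S422K', 'Y469A']
Accumulating mutations along path to Beta:
  At Eta: gained [] -> total []
  At Beta: gained ['F295K', 'Y469A', 'K204M'] -> total ['F295K', 'K204M', 'Y469A']
Mutations(Beta) = ['F295K', 'K204M', 'Y469A']
Intersection: ['F295K', 'H495G', 'K204M', 'R422A', 'S422K', 'Y469A'] ∩ ['F295K', 'K204M', 'Y469A'] = ['F295K', 'K204M', 'Y469A']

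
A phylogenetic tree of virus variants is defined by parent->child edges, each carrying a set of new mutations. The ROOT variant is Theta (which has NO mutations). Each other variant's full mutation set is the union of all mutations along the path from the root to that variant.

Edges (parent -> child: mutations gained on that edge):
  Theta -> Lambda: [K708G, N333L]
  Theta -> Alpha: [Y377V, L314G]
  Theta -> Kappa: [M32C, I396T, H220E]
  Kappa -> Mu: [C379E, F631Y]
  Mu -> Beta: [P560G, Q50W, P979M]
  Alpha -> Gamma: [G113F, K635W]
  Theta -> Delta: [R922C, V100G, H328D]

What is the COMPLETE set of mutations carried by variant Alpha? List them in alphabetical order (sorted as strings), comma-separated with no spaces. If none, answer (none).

At Theta: gained [] -> total []
At Alpha: gained ['Y377V', 'L314G'] -> total ['L314G', 'Y377V']

Answer: L314G,Y377V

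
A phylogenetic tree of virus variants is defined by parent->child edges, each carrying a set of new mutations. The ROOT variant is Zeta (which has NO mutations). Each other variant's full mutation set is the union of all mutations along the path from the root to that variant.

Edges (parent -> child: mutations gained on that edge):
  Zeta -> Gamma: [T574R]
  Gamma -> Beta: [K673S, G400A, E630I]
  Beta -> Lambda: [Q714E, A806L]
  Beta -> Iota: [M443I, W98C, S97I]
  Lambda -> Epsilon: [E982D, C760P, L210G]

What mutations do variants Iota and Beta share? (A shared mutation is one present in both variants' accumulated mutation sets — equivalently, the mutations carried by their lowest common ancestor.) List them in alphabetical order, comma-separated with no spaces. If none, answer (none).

Accumulating mutations along path to Iota:
  At Zeta: gained [] -> total []
  At Gamma: gained ['T574R'] -> total ['T574R']
  At Beta: gained ['K673S', 'G400A', 'E630I'] -> total ['E630I', 'G400A', 'K673S', 'T574R']
  At Iota: gained ['M443I', 'W98C', 'S97I'] -> total ['E630I', 'G400A', 'K673S', 'M443I', 'S97I', 'T574R', 'W98C']
Mutations(Iota) = ['E630I', 'G400A', 'K673S', 'M443I', 'S97I', 'T574R', 'W98C']
Accumulating mutations along path to Beta:
  At Zeta: gained [] -> total []
  At Gamma: gained ['T574R'] -> total ['T574R']
  At Beta: gained ['K673S', 'G400A', 'E630I'] -> total ['E630I', 'G400A', 'K673S', 'T574R']
Mutations(Beta) = ['E630I', 'G400A', 'K673S', 'T574R']
Intersection: ['E630I', 'G400A', 'K673S', 'M443I', 'S97I', 'T574R', 'W98C'] ∩ ['E630I', 'G400A', 'K673S', 'T574R'] = ['E630I', 'G400A', 'K673S', 'T574R']

Answer: E630I,G400A,K673S,T574R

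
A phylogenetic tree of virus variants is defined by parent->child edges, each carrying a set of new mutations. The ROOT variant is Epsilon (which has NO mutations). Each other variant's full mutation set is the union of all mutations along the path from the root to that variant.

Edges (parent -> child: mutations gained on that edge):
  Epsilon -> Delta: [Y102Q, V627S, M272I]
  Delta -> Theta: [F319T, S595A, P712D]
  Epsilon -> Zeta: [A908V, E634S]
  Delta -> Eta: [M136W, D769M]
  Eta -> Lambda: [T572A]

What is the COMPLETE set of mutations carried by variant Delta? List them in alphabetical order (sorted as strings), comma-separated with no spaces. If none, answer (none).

At Epsilon: gained [] -> total []
At Delta: gained ['Y102Q', 'V627S', 'M272I'] -> total ['M272I', 'V627S', 'Y102Q']

Answer: M272I,V627S,Y102Q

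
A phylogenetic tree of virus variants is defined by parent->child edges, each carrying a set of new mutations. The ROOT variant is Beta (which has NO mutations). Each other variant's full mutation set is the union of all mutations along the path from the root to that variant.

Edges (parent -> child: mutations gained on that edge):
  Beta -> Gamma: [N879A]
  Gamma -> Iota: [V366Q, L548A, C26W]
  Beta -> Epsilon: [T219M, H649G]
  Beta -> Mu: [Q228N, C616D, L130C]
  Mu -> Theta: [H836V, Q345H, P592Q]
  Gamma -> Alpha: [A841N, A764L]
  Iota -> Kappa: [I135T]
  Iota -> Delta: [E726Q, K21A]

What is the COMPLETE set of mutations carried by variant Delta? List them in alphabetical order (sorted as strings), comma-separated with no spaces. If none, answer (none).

Answer: C26W,E726Q,K21A,L548A,N879A,V366Q

Derivation:
At Beta: gained [] -> total []
At Gamma: gained ['N879A'] -> total ['N879A']
At Iota: gained ['V366Q', 'L548A', 'C26W'] -> total ['C26W', 'L548A', 'N879A', 'V366Q']
At Delta: gained ['E726Q', 'K21A'] -> total ['C26W', 'E726Q', 'K21A', 'L548A', 'N879A', 'V366Q']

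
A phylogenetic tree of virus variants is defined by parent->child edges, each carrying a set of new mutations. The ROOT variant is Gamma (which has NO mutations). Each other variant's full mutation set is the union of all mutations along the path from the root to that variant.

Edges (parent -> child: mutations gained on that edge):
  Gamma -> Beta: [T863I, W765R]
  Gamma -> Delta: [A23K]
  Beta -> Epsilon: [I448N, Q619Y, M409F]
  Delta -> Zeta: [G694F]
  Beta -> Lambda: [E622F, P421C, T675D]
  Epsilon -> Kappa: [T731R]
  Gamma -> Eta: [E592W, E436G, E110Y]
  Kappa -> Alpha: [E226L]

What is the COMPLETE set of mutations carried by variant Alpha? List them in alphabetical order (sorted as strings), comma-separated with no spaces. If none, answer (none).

Answer: E226L,I448N,M409F,Q619Y,T731R,T863I,W765R

Derivation:
At Gamma: gained [] -> total []
At Beta: gained ['T863I', 'W765R'] -> total ['T863I', 'W765R']
At Epsilon: gained ['I448N', 'Q619Y', 'M409F'] -> total ['I448N', 'M409F', 'Q619Y', 'T863I', 'W765R']
At Kappa: gained ['T731R'] -> total ['I448N', 'M409F', 'Q619Y', 'T731R', 'T863I', 'W765R']
At Alpha: gained ['E226L'] -> total ['E226L', 'I448N', 'M409F', 'Q619Y', 'T731R', 'T863I', 'W765R']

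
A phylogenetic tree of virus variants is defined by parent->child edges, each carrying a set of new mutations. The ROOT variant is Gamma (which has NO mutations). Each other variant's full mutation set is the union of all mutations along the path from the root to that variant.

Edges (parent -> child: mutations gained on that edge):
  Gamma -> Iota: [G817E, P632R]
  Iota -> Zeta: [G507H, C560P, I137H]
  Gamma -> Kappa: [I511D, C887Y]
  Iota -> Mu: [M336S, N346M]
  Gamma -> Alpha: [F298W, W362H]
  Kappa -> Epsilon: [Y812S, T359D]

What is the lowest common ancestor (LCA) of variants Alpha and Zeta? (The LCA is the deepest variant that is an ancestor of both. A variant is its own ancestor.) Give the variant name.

Path from root to Alpha: Gamma -> Alpha
  ancestors of Alpha: {Gamma, Alpha}
Path from root to Zeta: Gamma -> Iota -> Zeta
  ancestors of Zeta: {Gamma, Iota, Zeta}
Common ancestors: {Gamma}
Walk up from Zeta: Zeta (not in ancestors of Alpha), Iota (not in ancestors of Alpha), Gamma (in ancestors of Alpha)
Deepest common ancestor (LCA) = Gamma

Answer: Gamma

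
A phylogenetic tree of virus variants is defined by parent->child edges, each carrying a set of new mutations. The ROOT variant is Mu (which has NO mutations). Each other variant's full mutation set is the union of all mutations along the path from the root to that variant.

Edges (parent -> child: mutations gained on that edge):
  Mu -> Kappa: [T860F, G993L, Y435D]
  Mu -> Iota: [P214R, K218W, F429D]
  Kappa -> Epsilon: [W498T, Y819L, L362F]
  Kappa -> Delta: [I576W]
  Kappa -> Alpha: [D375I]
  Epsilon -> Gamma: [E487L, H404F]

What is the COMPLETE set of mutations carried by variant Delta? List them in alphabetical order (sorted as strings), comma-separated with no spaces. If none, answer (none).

Answer: G993L,I576W,T860F,Y435D

Derivation:
At Mu: gained [] -> total []
At Kappa: gained ['T860F', 'G993L', 'Y435D'] -> total ['G993L', 'T860F', 'Y435D']
At Delta: gained ['I576W'] -> total ['G993L', 'I576W', 'T860F', 'Y435D']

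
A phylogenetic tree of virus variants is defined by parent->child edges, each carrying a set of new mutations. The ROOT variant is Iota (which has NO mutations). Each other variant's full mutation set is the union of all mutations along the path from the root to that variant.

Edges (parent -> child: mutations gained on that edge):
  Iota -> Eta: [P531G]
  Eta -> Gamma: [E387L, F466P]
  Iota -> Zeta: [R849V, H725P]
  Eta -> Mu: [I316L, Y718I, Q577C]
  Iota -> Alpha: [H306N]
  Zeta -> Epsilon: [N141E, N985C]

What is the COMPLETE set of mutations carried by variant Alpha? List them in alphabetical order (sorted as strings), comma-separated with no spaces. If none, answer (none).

Answer: H306N

Derivation:
At Iota: gained [] -> total []
At Alpha: gained ['H306N'] -> total ['H306N']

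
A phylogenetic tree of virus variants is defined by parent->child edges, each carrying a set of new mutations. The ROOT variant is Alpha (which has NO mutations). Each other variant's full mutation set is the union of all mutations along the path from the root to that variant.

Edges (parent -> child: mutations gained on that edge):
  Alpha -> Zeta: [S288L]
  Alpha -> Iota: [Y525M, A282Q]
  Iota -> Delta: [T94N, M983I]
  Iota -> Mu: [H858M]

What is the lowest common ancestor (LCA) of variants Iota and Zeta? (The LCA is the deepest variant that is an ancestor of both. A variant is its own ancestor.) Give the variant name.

Path from root to Iota: Alpha -> Iota
  ancestors of Iota: {Alpha, Iota}
Path from root to Zeta: Alpha -> Zeta
  ancestors of Zeta: {Alpha, Zeta}
Common ancestors: {Alpha}
Walk up from Zeta: Zeta (not in ancestors of Iota), Alpha (in ancestors of Iota)
Deepest common ancestor (LCA) = Alpha

Answer: Alpha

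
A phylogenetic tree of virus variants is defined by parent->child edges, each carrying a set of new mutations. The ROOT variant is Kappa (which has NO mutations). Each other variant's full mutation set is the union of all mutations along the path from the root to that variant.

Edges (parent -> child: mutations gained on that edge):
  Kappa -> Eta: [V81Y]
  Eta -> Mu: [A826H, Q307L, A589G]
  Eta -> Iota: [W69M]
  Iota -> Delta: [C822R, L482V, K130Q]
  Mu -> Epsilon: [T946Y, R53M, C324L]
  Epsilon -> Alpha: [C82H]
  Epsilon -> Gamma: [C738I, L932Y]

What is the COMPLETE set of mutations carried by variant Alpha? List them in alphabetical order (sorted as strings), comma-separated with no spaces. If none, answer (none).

At Kappa: gained [] -> total []
At Eta: gained ['V81Y'] -> total ['V81Y']
At Mu: gained ['A826H', 'Q307L', 'A589G'] -> total ['A589G', 'A826H', 'Q307L', 'V81Y']
At Epsilon: gained ['T946Y', 'R53M', 'C324L'] -> total ['A589G', 'A826H', 'C324L', 'Q307L', 'R53M', 'T946Y', 'V81Y']
At Alpha: gained ['C82H'] -> total ['A589G', 'A826H', 'C324L', 'C82H', 'Q307L', 'R53M', 'T946Y', 'V81Y']

Answer: A589G,A826H,C324L,C82H,Q307L,R53M,T946Y,V81Y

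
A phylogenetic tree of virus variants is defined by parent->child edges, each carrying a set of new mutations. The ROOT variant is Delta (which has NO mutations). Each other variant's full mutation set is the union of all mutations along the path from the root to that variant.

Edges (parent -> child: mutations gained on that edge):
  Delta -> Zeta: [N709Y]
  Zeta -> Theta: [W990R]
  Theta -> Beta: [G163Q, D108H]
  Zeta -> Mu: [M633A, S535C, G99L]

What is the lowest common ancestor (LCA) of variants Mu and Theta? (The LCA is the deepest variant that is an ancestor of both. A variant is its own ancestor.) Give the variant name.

Path from root to Mu: Delta -> Zeta -> Mu
  ancestors of Mu: {Delta, Zeta, Mu}
Path from root to Theta: Delta -> Zeta -> Theta
  ancestors of Theta: {Delta, Zeta, Theta}
Common ancestors: {Delta, Zeta}
Walk up from Theta: Theta (not in ancestors of Mu), Zeta (in ancestors of Mu), Delta (in ancestors of Mu)
Deepest common ancestor (LCA) = Zeta

Answer: Zeta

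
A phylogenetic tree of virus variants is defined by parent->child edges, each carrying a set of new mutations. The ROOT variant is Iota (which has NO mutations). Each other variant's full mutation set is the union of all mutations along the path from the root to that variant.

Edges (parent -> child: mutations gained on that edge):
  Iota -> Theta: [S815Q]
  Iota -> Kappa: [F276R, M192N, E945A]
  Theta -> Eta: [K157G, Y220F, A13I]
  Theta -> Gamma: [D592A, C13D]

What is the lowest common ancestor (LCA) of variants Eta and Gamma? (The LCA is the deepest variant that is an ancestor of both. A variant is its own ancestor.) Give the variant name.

Path from root to Eta: Iota -> Theta -> Eta
  ancestors of Eta: {Iota, Theta, Eta}
Path from root to Gamma: Iota -> Theta -> Gamma
  ancestors of Gamma: {Iota, Theta, Gamma}
Common ancestors: {Iota, Theta}
Walk up from Gamma: Gamma (not in ancestors of Eta), Theta (in ancestors of Eta), Iota (in ancestors of Eta)
Deepest common ancestor (LCA) = Theta

Answer: Theta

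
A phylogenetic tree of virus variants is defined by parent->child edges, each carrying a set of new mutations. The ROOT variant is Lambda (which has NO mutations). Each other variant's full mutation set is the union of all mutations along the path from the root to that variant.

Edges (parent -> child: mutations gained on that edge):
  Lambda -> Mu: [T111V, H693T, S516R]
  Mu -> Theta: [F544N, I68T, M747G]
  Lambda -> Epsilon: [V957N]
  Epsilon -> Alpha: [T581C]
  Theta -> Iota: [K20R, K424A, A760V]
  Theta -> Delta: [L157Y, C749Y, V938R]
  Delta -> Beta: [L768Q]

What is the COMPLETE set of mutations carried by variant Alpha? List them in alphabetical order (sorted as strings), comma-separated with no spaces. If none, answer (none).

At Lambda: gained [] -> total []
At Epsilon: gained ['V957N'] -> total ['V957N']
At Alpha: gained ['T581C'] -> total ['T581C', 'V957N']

Answer: T581C,V957N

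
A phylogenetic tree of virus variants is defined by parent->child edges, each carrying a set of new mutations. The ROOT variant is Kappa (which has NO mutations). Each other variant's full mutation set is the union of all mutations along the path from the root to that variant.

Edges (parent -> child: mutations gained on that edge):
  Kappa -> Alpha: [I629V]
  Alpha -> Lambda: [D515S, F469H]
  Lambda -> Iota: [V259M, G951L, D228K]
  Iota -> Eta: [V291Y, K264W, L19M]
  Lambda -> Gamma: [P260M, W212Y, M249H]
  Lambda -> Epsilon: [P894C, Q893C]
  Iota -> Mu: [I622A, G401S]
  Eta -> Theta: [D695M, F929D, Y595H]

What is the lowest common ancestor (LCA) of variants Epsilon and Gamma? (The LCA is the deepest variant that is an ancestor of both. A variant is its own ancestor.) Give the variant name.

Path from root to Epsilon: Kappa -> Alpha -> Lambda -> Epsilon
  ancestors of Epsilon: {Kappa, Alpha, Lambda, Epsilon}
Path from root to Gamma: Kappa -> Alpha -> Lambda -> Gamma
  ancestors of Gamma: {Kappa, Alpha, Lambda, Gamma}
Common ancestors: {Kappa, Alpha, Lambda}
Walk up from Gamma: Gamma (not in ancestors of Epsilon), Lambda (in ancestors of Epsilon), Alpha (in ancestors of Epsilon), Kappa (in ancestors of Epsilon)
Deepest common ancestor (LCA) = Lambda

Answer: Lambda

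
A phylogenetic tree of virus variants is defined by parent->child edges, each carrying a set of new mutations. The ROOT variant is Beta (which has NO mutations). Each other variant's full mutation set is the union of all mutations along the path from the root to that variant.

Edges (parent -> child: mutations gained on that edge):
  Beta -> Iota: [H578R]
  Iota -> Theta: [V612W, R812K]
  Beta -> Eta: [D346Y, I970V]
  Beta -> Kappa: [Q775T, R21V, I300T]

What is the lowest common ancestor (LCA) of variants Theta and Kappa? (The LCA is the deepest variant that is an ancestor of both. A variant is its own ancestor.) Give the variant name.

Answer: Beta

Derivation:
Path from root to Theta: Beta -> Iota -> Theta
  ancestors of Theta: {Beta, Iota, Theta}
Path from root to Kappa: Beta -> Kappa
  ancestors of Kappa: {Beta, Kappa}
Common ancestors: {Beta}
Walk up from Kappa: Kappa (not in ancestors of Theta), Beta (in ancestors of Theta)
Deepest common ancestor (LCA) = Beta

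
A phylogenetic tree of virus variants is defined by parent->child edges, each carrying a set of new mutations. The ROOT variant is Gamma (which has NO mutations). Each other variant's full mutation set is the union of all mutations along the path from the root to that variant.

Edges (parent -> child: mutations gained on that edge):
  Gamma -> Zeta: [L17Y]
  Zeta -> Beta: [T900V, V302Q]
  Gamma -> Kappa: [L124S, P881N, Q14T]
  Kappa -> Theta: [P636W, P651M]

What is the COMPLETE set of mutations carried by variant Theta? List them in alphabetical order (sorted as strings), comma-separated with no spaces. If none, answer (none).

At Gamma: gained [] -> total []
At Kappa: gained ['L124S', 'P881N', 'Q14T'] -> total ['L124S', 'P881N', 'Q14T']
At Theta: gained ['P636W', 'P651M'] -> total ['L124S', 'P636W', 'P651M', 'P881N', 'Q14T']

Answer: L124S,P636W,P651M,P881N,Q14T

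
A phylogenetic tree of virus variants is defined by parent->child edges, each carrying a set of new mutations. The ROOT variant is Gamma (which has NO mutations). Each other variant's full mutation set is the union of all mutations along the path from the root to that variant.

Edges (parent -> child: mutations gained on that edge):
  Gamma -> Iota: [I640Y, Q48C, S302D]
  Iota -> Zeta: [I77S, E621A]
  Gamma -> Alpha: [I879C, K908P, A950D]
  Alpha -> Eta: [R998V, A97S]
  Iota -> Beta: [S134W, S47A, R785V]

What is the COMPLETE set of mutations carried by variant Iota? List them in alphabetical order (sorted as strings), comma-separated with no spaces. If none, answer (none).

Answer: I640Y,Q48C,S302D

Derivation:
At Gamma: gained [] -> total []
At Iota: gained ['I640Y', 'Q48C', 'S302D'] -> total ['I640Y', 'Q48C', 'S302D']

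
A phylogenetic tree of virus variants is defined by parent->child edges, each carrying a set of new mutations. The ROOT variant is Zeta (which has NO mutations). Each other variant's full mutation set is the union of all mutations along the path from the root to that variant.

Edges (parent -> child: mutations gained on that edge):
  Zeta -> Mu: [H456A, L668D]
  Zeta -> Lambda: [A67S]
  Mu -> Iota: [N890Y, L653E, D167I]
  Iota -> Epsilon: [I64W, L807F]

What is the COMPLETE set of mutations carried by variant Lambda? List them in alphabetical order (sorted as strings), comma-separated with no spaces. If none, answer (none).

At Zeta: gained [] -> total []
At Lambda: gained ['A67S'] -> total ['A67S']

Answer: A67S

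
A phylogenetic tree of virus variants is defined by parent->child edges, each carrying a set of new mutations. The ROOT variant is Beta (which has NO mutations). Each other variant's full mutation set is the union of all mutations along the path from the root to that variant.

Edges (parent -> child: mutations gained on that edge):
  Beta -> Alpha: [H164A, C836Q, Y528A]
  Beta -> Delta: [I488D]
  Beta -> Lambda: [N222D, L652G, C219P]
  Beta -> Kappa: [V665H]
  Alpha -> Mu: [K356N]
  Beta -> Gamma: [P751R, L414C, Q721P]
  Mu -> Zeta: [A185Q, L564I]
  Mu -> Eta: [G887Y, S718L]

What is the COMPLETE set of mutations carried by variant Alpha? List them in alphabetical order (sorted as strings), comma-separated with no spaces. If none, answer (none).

At Beta: gained [] -> total []
At Alpha: gained ['H164A', 'C836Q', 'Y528A'] -> total ['C836Q', 'H164A', 'Y528A']

Answer: C836Q,H164A,Y528A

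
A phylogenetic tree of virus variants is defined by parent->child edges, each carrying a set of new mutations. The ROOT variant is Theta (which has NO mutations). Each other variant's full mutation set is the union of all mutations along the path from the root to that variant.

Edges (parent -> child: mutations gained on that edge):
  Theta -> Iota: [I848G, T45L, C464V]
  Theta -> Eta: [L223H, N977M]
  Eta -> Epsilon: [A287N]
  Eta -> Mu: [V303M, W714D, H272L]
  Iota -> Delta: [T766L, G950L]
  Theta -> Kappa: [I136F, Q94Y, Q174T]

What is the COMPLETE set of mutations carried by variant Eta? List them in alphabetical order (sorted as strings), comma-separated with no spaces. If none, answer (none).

Answer: L223H,N977M

Derivation:
At Theta: gained [] -> total []
At Eta: gained ['L223H', 'N977M'] -> total ['L223H', 'N977M']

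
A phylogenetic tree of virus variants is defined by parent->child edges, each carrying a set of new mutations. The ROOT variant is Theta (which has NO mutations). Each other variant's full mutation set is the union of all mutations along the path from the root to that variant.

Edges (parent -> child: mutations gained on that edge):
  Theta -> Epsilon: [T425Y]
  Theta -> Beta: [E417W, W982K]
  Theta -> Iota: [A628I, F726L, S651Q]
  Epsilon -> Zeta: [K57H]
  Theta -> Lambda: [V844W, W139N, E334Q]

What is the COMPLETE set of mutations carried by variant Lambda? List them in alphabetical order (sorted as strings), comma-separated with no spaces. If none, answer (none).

At Theta: gained [] -> total []
At Lambda: gained ['V844W', 'W139N', 'E334Q'] -> total ['E334Q', 'V844W', 'W139N']

Answer: E334Q,V844W,W139N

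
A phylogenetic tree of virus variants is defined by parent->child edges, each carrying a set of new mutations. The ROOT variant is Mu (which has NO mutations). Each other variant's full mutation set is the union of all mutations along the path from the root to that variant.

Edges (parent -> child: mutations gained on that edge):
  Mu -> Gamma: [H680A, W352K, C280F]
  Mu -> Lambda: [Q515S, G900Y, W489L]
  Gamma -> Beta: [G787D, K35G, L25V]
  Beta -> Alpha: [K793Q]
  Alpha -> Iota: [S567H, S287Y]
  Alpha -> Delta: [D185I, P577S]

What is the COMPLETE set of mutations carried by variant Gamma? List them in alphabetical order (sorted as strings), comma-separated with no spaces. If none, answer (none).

Answer: C280F,H680A,W352K

Derivation:
At Mu: gained [] -> total []
At Gamma: gained ['H680A', 'W352K', 'C280F'] -> total ['C280F', 'H680A', 'W352K']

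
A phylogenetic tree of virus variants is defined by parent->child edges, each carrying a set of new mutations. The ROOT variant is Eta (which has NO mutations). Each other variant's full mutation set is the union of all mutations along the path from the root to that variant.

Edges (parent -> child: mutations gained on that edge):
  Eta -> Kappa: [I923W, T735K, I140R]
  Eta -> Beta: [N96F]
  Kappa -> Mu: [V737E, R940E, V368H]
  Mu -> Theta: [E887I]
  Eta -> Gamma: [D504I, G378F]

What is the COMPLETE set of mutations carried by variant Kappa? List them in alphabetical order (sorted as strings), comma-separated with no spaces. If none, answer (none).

Answer: I140R,I923W,T735K

Derivation:
At Eta: gained [] -> total []
At Kappa: gained ['I923W', 'T735K', 'I140R'] -> total ['I140R', 'I923W', 'T735K']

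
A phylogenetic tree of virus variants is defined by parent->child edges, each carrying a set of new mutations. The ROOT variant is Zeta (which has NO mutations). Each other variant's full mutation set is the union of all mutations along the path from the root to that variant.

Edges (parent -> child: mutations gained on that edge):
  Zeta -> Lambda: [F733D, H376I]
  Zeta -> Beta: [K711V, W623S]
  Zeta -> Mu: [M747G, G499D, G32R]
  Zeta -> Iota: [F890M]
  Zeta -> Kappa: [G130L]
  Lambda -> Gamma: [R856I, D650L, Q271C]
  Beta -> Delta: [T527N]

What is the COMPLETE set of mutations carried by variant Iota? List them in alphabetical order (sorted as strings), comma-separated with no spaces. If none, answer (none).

At Zeta: gained [] -> total []
At Iota: gained ['F890M'] -> total ['F890M']

Answer: F890M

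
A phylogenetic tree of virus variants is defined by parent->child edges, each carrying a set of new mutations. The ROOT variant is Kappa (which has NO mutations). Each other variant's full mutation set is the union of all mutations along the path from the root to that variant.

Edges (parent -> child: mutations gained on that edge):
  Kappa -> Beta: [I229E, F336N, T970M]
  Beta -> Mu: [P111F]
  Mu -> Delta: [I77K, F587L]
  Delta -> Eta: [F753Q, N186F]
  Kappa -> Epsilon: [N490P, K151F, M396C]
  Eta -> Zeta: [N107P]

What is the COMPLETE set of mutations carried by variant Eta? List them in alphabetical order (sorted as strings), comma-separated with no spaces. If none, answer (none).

At Kappa: gained [] -> total []
At Beta: gained ['I229E', 'F336N', 'T970M'] -> total ['F336N', 'I229E', 'T970M']
At Mu: gained ['P111F'] -> total ['F336N', 'I229E', 'P111F', 'T970M']
At Delta: gained ['I77K', 'F587L'] -> total ['F336N', 'F587L', 'I229E', 'I77K', 'P111F', 'T970M']
At Eta: gained ['F753Q', 'N186F'] -> total ['F336N', 'F587L', 'F753Q', 'I229E', 'I77K', 'N186F', 'P111F', 'T970M']

Answer: F336N,F587L,F753Q,I229E,I77K,N186F,P111F,T970M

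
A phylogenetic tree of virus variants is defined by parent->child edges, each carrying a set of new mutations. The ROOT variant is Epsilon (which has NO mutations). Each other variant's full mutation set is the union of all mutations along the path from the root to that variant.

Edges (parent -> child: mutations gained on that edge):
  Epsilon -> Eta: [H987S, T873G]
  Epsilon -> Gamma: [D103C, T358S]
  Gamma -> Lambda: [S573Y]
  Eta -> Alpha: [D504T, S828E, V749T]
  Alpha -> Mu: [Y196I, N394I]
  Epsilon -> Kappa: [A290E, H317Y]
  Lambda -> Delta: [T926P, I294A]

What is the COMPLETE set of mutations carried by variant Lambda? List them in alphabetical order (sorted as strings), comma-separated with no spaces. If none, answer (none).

At Epsilon: gained [] -> total []
At Gamma: gained ['D103C', 'T358S'] -> total ['D103C', 'T358S']
At Lambda: gained ['S573Y'] -> total ['D103C', 'S573Y', 'T358S']

Answer: D103C,S573Y,T358S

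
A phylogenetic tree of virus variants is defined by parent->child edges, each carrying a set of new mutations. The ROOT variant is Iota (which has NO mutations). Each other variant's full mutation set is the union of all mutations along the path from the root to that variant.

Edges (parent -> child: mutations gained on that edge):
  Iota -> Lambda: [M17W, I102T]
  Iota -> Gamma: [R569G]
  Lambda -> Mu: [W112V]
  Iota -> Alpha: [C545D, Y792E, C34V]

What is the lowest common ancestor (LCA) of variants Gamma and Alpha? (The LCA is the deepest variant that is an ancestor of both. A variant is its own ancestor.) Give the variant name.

Answer: Iota

Derivation:
Path from root to Gamma: Iota -> Gamma
  ancestors of Gamma: {Iota, Gamma}
Path from root to Alpha: Iota -> Alpha
  ancestors of Alpha: {Iota, Alpha}
Common ancestors: {Iota}
Walk up from Alpha: Alpha (not in ancestors of Gamma), Iota (in ancestors of Gamma)
Deepest common ancestor (LCA) = Iota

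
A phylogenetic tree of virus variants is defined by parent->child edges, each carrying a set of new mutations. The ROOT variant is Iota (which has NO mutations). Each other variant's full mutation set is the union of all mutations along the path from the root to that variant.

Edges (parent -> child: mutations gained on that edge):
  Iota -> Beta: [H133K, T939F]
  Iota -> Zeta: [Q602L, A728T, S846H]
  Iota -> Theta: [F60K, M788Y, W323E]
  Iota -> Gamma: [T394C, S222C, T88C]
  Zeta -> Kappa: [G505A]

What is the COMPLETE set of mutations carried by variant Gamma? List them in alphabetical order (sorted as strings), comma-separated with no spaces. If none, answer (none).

At Iota: gained [] -> total []
At Gamma: gained ['T394C', 'S222C', 'T88C'] -> total ['S222C', 'T394C', 'T88C']

Answer: S222C,T394C,T88C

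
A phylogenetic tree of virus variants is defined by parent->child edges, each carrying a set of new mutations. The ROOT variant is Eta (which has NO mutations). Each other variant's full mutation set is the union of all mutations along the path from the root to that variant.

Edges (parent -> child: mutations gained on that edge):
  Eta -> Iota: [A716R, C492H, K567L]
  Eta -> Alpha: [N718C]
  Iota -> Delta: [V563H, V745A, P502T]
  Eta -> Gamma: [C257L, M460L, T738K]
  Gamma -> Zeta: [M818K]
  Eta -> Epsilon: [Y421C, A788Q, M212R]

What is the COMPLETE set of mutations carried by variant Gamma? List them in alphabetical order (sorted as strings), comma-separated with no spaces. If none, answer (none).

At Eta: gained [] -> total []
At Gamma: gained ['C257L', 'M460L', 'T738K'] -> total ['C257L', 'M460L', 'T738K']

Answer: C257L,M460L,T738K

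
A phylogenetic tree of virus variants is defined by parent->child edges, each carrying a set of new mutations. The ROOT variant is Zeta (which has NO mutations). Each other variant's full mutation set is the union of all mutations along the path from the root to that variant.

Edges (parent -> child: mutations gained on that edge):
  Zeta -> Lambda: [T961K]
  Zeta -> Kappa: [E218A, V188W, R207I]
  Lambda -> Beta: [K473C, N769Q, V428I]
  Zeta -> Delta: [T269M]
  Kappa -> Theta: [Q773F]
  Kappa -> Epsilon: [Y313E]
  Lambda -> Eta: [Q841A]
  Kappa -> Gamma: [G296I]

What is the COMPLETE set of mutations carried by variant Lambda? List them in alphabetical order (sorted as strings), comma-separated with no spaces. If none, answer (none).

Answer: T961K

Derivation:
At Zeta: gained [] -> total []
At Lambda: gained ['T961K'] -> total ['T961K']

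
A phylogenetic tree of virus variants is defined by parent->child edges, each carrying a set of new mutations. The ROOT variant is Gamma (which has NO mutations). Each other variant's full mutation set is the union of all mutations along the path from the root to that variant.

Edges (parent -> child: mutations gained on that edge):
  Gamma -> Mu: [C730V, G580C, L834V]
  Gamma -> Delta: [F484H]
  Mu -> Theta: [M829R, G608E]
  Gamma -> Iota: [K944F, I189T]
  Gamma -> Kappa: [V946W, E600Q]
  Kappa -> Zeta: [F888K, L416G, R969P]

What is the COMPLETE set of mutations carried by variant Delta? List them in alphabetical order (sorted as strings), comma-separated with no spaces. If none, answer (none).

Answer: F484H

Derivation:
At Gamma: gained [] -> total []
At Delta: gained ['F484H'] -> total ['F484H']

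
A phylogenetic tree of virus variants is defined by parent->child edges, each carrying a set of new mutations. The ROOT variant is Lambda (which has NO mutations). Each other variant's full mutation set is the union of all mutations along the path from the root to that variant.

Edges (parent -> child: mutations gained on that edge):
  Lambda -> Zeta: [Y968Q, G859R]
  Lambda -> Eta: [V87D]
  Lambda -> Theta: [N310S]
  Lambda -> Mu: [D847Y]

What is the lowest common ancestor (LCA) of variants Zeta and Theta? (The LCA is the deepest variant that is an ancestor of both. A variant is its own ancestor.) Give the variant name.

Path from root to Zeta: Lambda -> Zeta
  ancestors of Zeta: {Lambda, Zeta}
Path from root to Theta: Lambda -> Theta
  ancestors of Theta: {Lambda, Theta}
Common ancestors: {Lambda}
Walk up from Theta: Theta (not in ancestors of Zeta), Lambda (in ancestors of Zeta)
Deepest common ancestor (LCA) = Lambda

Answer: Lambda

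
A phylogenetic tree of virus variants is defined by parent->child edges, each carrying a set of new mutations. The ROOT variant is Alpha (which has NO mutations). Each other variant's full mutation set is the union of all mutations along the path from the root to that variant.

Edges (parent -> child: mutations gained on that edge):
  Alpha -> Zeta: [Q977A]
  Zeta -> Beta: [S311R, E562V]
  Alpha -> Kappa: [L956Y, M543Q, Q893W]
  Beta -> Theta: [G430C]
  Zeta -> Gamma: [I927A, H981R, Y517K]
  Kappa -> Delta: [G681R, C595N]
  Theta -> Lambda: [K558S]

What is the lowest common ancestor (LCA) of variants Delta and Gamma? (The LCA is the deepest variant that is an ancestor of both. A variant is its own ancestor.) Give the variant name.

Path from root to Delta: Alpha -> Kappa -> Delta
  ancestors of Delta: {Alpha, Kappa, Delta}
Path from root to Gamma: Alpha -> Zeta -> Gamma
  ancestors of Gamma: {Alpha, Zeta, Gamma}
Common ancestors: {Alpha}
Walk up from Gamma: Gamma (not in ancestors of Delta), Zeta (not in ancestors of Delta), Alpha (in ancestors of Delta)
Deepest common ancestor (LCA) = Alpha

Answer: Alpha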